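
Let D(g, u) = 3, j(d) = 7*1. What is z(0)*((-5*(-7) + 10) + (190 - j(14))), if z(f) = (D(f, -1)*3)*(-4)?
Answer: -8208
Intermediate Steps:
j(d) = 7
z(f) = -36 (z(f) = (3*3)*(-4) = 9*(-4) = -36)
z(0)*((-5*(-7) + 10) + (190 - j(14))) = -36*((-5*(-7) + 10) + (190 - 1*7)) = -36*((35 + 10) + (190 - 7)) = -36*(45 + 183) = -36*228 = -8208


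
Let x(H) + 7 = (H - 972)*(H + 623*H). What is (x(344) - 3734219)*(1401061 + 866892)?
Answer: -314198112696882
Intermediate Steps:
x(H) = -7 + 624*H*(-972 + H) (x(H) = -7 + (H - 972)*(H + 623*H) = -7 + (-972 + H)*(624*H) = -7 + 624*H*(-972 + H))
(x(344) - 3734219)*(1401061 + 866892) = ((-7 - 606528*344 + 624*344²) - 3734219)*(1401061 + 866892) = ((-7 - 208645632 + 624*118336) - 3734219)*2267953 = ((-7 - 208645632 + 73841664) - 3734219)*2267953 = (-134803975 - 3734219)*2267953 = -138538194*2267953 = -314198112696882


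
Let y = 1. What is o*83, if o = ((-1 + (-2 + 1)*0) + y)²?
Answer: 0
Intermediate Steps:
o = 0 (o = ((-1 + (-2 + 1)*0) + 1)² = ((-1 - 1*0) + 1)² = ((-1 + 0) + 1)² = (-1 + 1)² = 0² = 0)
o*83 = 0*83 = 0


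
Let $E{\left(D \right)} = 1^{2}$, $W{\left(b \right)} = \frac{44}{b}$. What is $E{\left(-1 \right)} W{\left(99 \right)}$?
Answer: $\frac{4}{9} \approx 0.44444$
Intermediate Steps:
$E{\left(D \right)} = 1$
$E{\left(-1 \right)} W{\left(99 \right)} = 1 \cdot \frac{44}{99} = 1 \cdot 44 \cdot \frac{1}{99} = 1 \cdot \frac{4}{9} = \frac{4}{9}$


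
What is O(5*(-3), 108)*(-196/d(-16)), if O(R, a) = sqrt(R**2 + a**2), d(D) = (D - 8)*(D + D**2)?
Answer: 49*sqrt(1321)/480 ≈ 3.7103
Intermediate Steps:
d(D) = (-8 + D)*(D + D**2)
O(5*(-3), 108)*(-196/d(-16)) = sqrt((5*(-3))**2 + 108**2)*(-196*(-1/(16*(-8 + (-16)**2 - 7*(-16))))) = sqrt((-15)**2 + 11664)*(-196*(-1/(16*(-8 + 256 + 112)))) = sqrt(225 + 11664)*(-196/((-16*360))) = sqrt(11889)*(-196/(-5760)) = (3*sqrt(1321))*(-196*(-1/5760)) = (3*sqrt(1321))*(49/1440) = 49*sqrt(1321)/480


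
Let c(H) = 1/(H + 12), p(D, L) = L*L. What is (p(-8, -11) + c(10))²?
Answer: 7091569/484 ≈ 14652.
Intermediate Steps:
p(D, L) = L²
c(H) = 1/(12 + H)
(p(-8, -11) + c(10))² = ((-11)² + 1/(12 + 10))² = (121 + 1/22)² = (2663/22)² = 7091569/484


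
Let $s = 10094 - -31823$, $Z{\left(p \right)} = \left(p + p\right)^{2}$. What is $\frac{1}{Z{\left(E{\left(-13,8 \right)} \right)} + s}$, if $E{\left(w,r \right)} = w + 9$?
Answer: $\frac{1}{41981} \approx 2.382 \cdot 10^{-5}$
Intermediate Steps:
$E{\left(w,r \right)} = 9 + w$
$Z{\left(p \right)} = 4 p^{2}$ ($Z{\left(p \right)} = \left(2 p\right)^{2} = 4 p^{2}$)
$s = 41917$ ($s = 10094 + 31823 = 41917$)
$\frac{1}{Z{\left(E{\left(-13,8 \right)} \right)} + s} = \frac{1}{4 \left(9 - 13\right)^{2} + 41917} = \frac{1}{4 \left(-4\right)^{2} + 41917} = \frac{1}{4 \cdot 16 + 41917} = \frac{1}{64 + 41917} = \frac{1}{41981}$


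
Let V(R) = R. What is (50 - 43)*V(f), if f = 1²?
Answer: 7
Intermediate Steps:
f = 1
(50 - 43)*V(f) = (50 - 43)*1 = 7*1 = 7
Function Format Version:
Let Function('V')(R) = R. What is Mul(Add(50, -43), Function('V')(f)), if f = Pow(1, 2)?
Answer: 7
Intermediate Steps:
f = 1
Mul(Add(50, -43), Function('V')(f)) = Mul(Add(50, -43), 1) = Mul(7, 1) = 7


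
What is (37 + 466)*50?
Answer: 25150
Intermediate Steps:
(37 + 466)*50 = 503*50 = 25150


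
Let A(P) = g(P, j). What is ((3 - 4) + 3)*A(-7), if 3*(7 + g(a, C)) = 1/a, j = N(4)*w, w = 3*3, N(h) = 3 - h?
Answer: -296/21 ≈ -14.095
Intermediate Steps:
w = 9
j = -9 (j = (3 - 1*4)*9 = (3 - 4)*9 = -1*9 = -9)
g(a, C) = -7 + 1/(3*a)
A(P) = -7 + 1/(3*P)
((3 - 4) + 3)*A(-7) = ((3 - 4) + 3)*(-7 + (1/3)/(-7)) = (-1 + 3)*(-7 + (1/3)*(-1/7)) = 2*(-7 - 1/21) = 2*(-148/21) = -296/21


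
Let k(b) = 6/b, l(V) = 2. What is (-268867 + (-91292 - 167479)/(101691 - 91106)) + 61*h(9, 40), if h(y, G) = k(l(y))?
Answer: -2844278911/10585 ≈ -2.6871e+5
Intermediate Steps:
h(y, G) = 3 (h(y, G) = 6/2 = 6*(½) = 3)
(-268867 + (-91292 - 167479)/(101691 - 91106)) + 61*h(9, 40) = (-268867 + (-91292 - 167479)/(101691 - 91106)) + 61*3 = (-268867 - 258771/10585) + 183 = -2846215966/10585 + 183 = -2844278911/10585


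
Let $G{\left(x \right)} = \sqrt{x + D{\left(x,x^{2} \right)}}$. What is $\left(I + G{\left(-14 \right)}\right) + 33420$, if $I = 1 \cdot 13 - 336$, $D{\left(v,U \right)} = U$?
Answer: $33097 + \sqrt{182} \approx 33111.0$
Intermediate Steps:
$I = -323$ ($I = 13 - 336 = -323$)
$G{\left(x \right)} = \sqrt{x + x^{2}}$
$\left(I + G{\left(-14 \right)}\right) + 33420 = \left(-323 + \sqrt{- 14 \left(1 - 14\right)}\right) + 33420 = \left(-323 + \sqrt{\left(-14\right) \left(-13\right)}\right) + 33420 = \left(-323 + \sqrt{182}\right) + 33420 = 33097 + \sqrt{182}$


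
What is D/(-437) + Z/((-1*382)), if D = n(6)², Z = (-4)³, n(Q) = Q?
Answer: 7108/83467 ≈ 0.085159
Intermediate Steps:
Z = -64
D = 36 (D = 6² = 36)
D/(-437) + Z/((-1*382)) = 36/(-437) - 64/((-1*382)) = 36*(-1/437) - 64/(-382) = -36/437 - 64*(-1/382) = -36/437 + 32/191 = 7108/83467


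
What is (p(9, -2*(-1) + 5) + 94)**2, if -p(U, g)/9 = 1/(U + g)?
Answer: 2235025/256 ≈ 8730.6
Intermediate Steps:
p(U, g) = -9/(U + g)
(p(9, -2*(-1) + 5) + 94)**2 = (-9/(9 + (-2*(-1) + 5)) + 94)**2 = (-9/(9 + (2 + 5)) + 94)**2 = (-9/(9 + 7) + 94)**2 = (-9/16 + 94)**2 = (1495/16)**2 = 2235025/256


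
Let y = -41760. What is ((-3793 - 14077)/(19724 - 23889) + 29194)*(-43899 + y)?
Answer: -297630467712/119 ≈ -2.5011e+9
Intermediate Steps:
((-3793 - 14077)/(19724 - 23889) + 29194)*(-43899 + y) = ((-3793 - 14077)/(19724 - 23889) + 29194)*(-43899 - 41760) = (-17870/(-4165) + 29194)*(-85659) = (-17870*(-1/4165) + 29194)*(-85659) = (3574/833 + 29194)*(-85659) = (24322176/833)*(-85659) = -297630467712/119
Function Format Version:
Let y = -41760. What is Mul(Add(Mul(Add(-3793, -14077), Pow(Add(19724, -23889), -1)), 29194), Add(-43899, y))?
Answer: Rational(-297630467712, 119) ≈ -2.5011e+9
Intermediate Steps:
Mul(Add(Mul(Add(-3793, -14077), Pow(Add(19724, -23889), -1)), 29194), Add(-43899, y)) = Mul(Add(Mul(Add(-3793, -14077), Pow(Add(19724, -23889), -1)), 29194), Add(-43899, -41760)) = Mul(Add(Mul(-17870, Pow(-4165, -1)), 29194), -85659) = Mul(Add(Mul(-17870, Rational(-1, 4165)), 29194), -85659) = Mul(Add(Rational(3574, 833), 29194), -85659) = Mul(Rational(24322176, 833), -85659) = Rational(-297630467712, 119)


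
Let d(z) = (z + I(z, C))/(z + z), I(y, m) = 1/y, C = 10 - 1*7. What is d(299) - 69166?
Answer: -6183464865/89401 ≈ -69166.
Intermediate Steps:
C = 3 (C = 10 - 7 = 3)
d(z) = (z + 1/z)/(2*z) (d(z) = (z + 1/z)/(z + z) = (z + 1/z)/((2*z)) = (z + 1/z)*(1/(2*z)) = (z + 1/z)/(2*z))
d(299) - 69166 = (½)*(1 + 299²)/299² - 69166 = (½)*(1/89401)*(1 + 89401) - 69166 = (½)*(1/89401)*89402 - 69166 = 44701/89401 - 69166 = -6183464865/89401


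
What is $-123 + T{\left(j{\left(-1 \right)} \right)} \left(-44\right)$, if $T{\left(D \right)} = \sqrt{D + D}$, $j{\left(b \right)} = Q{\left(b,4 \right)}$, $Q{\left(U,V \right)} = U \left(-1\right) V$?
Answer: $-123 - 88 \sqrt{2} \approx -247.45$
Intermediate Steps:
$Q{\left(U,V \right)} = - U V$
$j{\left(b \right)} = - 4 b$ ($j{\left(b \right)} = \left(-1\right) b 4 = - 4 b$)
$T{\left(D \right)} = \sqrt{2} \sqrt{D}$ ($T{\left(D \right)} = \sqrt{2 D} = \sqrt{2} \sqrt{D}$)
$-123 + T{\left(j{\left(-1 \right)} \right)} \left(-44\right) = -123 + \sqrt{2} \sqrt{\left(-4\right) \left(-1\right)} \left(-44\right) = -123 + \sqrt{2} \sqrt{4} \left(-44\right) = -123 + \sqrt{2} \cdot 2 \left(-44\right) = -123 + 2 \sqrt{2} \left(-44\right) = -123 - 88 \sqrt{2}$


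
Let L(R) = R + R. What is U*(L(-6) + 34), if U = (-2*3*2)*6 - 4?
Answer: -1672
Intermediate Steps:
U = -76 (U = -6*2*6 - 4 = -12*6 - 4 = -72 - 4 = -76)
L(R) = 2*R
U*(L(-6) + 34) = -76*(2*(-6) + 34) = -76*(-12 + 34) = -76*22 = -1672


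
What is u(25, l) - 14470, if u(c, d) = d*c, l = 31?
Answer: -13695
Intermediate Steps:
u(c, d) = c*d
u(25, l) - 14470 = 25*31 - 14470 = 775 - 14470 = -13695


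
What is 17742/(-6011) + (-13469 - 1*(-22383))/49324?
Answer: -410762177/148243282 ≈ -2.7709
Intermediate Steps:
17742/(-6011) + (-13469 - 1*(-22383))/49324 = 17742*(-1/6011) + (-13469 + 22383)*(1/49324) = -17742/6011 + 8914*(1/49324) = -17742/6011 + 4457/24662 = -410762177/148243282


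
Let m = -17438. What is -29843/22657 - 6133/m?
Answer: -381446853/395092766 ≈ -0.96546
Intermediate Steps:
-29843/22657 - 6133/m = -29843/22657 - 6133/(-17438) = -29843*1/22657 - 6133*(-1/17438) = -29843/22657 + 6133/17438 = -381446853/395092766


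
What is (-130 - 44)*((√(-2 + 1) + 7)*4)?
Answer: -4872 - 696*I ≈ -4872.0 - 696.0*I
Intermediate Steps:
(-130 - 44)*((√(-2 + 1) + 7)*4) = -174*(√(-1) + 7)*4 = -174*(I + 7)*4 = -174*(7 + I)*4 = -174*(28 + 4*I) = -4872 - 696*I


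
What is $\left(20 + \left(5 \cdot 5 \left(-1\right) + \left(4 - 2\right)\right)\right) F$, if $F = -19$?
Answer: $57$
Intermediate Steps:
$\left(20 + \left(5 \cdot 5 \left(-1\right) + \left(4 - 2\right)\right)\right) F = \left(20 + \left(5 \cdot 5 \left(-1\right) + \left(4 - 2\right)\right)\right) \left(-19\right) = \left(20 + \left(5 \left(-5\right) + 2\right)\right) \left(-19\right) = \left(20 + \left(-25 + 2\right)\right) \left(-19\right) = \left(20 - 23\right) \left(-19\right) = \left(-3\right) \left(-19\right) = 57$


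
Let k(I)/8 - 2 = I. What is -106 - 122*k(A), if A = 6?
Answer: -7914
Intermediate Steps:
k(I) = 16 + 8*I
-106 - 122*k(A) = -106 - 122*(16 + 8*6) = -106 - 122*(16 + 48) = -106 - 122*64 = -106 - 7808 = -7914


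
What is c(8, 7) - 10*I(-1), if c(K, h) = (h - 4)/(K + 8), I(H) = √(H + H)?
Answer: 3/16 - 10*I*√2 ≈ 0.1875 - 14.142*I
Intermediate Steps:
I(H) = √2*√H (I(H) = √(2*H) = √2*√H)
c(K, h) = (-4 + h)/(8 + K)
c(8, 7) - 10*I(-1) = (-4 + 7)/(8 + 8) - 10*√2*√(-1) = 3/16 - 10*√2*I = (1/16)*3 - 10*I*√2 = 3/16 - 10*I*√2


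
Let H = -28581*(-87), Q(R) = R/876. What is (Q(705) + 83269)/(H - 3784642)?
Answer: -24314783/379043740 ≈ -0.064148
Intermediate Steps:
Q(R) = R/876 (Q(R) = R*(1/876) = R/876)
H = 2486547
(Q(705) + 83269)/(H - 3784642) = ((1/876)*705 + 83269)/(2486547 - 3784642) = (235/292 + 83269)/(-1298095) = (24314783/292)*(-1/1298095) = -24314783/379043740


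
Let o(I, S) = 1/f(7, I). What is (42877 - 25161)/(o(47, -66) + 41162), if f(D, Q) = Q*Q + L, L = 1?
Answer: 39152360/90968021 ≈ 0.43040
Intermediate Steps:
f(D, Q) = 1 + Q² (f(D, Q) = Q*Q + 1 = Q² + 1 = 1 + Q²)
o(I, S) = 1/(1 + I²)
(42877 - 25161)/(o(47, -66) + 41162) = (42877 - 25161)/(1/(1 + 47²) + 41162) = 17716/(1/(1 + 2209) + 41162) = 17716/(1/2210 + 41162) = 17716/(90968021/2210) = 17716*(2210/90968021) = 39152360/90968021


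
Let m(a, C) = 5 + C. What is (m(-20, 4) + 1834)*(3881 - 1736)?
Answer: 3953235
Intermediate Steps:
(m(-20, 4) + 1834)*(3881 - 1736) = ((5 + 4) + 1834)*(3881 - 1736) = (9 + 1834)*2145 = 1843*2145 = 3953235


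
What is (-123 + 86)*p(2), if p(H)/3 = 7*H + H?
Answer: -1776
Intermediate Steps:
p(H) = 24*H (p(H) = 3*(7*H + H) = 3*(8*H) = 24*H)
(-123 + 86)*p(2) = (-123 + 86)*(24*2) = -37*48 = -1776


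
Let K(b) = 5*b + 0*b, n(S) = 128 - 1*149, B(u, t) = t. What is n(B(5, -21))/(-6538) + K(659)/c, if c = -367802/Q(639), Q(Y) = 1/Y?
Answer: 175499726/54878449113 ≈ 0.0031980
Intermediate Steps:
n(S) = -21 (n(S) = 128 - 149 = -21)
c = -235025478 (c = -367802/(1/639) = -367802/1/639 = -367802*639 = -235025478)
K(b) = 5*b (K(b) = 5*b + 0 = 5*b)
n(B(5, -21))/(-6538) + K(659)/c = -21/(-6538) + (5*659)/(-235025478) = -21*(-1/6538) + 3295*(-1/235025478) = 3/934 - 3295/235025478 = 175499726/54878449113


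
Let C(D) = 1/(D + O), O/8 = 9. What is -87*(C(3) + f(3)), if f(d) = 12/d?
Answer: -8729/25 ≈ -349.16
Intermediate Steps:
O = 72 (O = 8*9 = 72)
C(D) = 1/(72 + D) (C(D) = 1/(D + 72) = 1/(72 + D))
-87*(C(3) + f(3)) = -87*(1/(72 + 3) + 12/3) = -87*(1/75 + 12*(⅓)) = -87*(1/75 + 4) = -87*301/75 = -8729/25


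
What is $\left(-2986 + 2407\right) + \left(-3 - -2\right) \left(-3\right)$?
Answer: $-576$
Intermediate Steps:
$\left(-2986 + 2407\right) + \left(-3 - -2\right) \left(-3\right) = -579 + \left(-3 + 2\right) \left(-3\right) = -579 - -3 = -579 + 3 = -576$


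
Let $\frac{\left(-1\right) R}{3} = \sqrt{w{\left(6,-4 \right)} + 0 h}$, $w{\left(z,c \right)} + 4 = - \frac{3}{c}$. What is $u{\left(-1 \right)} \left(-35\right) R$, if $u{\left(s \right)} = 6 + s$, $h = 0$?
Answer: $\frac{525 i \sqrt{13}}{2} \approx 946.46 i$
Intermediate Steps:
$w{\left(z,c \right)} = -4 - \frac{3}{c}$
$R = - \frac{3 i \sqrt{13}}{2}$ ($R = - 3 \sqrt{\left(-4 - \frac{3}{-4}\right) + 0 \cdot 0} = - 3 \sqrt{\left(-4 - - \frac{3}{4}\right) + 0} = - 3 \sqrt{\left(-4 + \frac{3}{4}\right) + 0} = - 3 \sqrt{- \frac{13}{4} + 0} = - 3 \sqrt{- \frac{13}{4}} = - 3 \frac{i \sqrt{13}}{2} = - \frac{3 i \sqrt{13}}{2} \approx - 5.4083 i$)
$u{\left(-1 \right)} \left(-35\right) R = \left(6 - 1\right) \left(-35\right) \left(- \frac{3 i \sqrt{13}}{2}\right) = 5 \left(-35\right) \left(- \frac{3 i \sqrt{13}}{2}\right) = - 175 \left(- \frac{3 i \sqrt{13}}{2}\right) = \frac{525 i \sqrt{13}}{2}$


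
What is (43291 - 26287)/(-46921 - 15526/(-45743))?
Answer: -777813972/2146291777 ≈ -0.36240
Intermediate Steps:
(43291 - 26287)/(-46921 - 15526/(-45743)) = 17004/(-46921 - 15526*(-1/45743)) = 17004/(-46921 + 15526/45743) = 17004/(-2146291777/45743) = 17004*(-45743/2146291777) = -777813972/2146291777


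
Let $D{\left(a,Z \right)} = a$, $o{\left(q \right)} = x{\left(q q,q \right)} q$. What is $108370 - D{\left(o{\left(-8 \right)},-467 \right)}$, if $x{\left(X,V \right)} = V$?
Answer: $108306$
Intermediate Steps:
$o{\left(q \right)} = q^{2}$ ($o{\left(q \right)} = q q = q^{2}$)
$108370 - D{\left(o{\left(-8 \right)},-467 \right)} = 108370 - \left(-8\right)^{2} = 108370 - 64 = 108306$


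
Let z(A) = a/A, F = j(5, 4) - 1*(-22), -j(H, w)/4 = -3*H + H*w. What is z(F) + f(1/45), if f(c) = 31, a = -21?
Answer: 41/2 ≈ 20.500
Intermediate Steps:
j(H, w) = 12*H - 4*H*w (j(H, w) = -4*(-3*H + H*w) = 12*H - 4*H*w)
F = 2 (F = 4*5*(3 - 1*4) - 1*(-22) = 4*5*(3 - 4) + 22 = 4*5*(-1) + 22 = -20 + 22 = 2)
z(A) = -21/A
z(F) + f(1/45) = -21/2 + 31 = 41/2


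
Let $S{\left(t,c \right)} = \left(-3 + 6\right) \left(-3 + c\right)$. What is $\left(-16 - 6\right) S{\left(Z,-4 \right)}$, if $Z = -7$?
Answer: $462$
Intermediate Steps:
$S{\left(t,c \right)} = -9 + 3 c$ ($S{\left(t,c \right)} = 3 \left(-3 + c\right) = -9 + 3 c$)
$\left(-16 - 6\right) S{\left(Z,-4 \right)} = \left(-16 - 6\right) \left(-9 + 3 \left(-4\right)\right) = - 22 \left(-9 - 12\right) = \left(-22\right) \left(-21\right) = 462$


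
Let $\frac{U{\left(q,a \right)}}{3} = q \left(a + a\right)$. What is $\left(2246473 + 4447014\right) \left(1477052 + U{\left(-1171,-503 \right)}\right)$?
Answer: $33541933510310$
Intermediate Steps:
$U{\left(q,a \right)} = 6 a q$ ($U{\left(q,a \right)} = 3 q \left(a + a\right) = 3 q 2 a = 3 \cdot 2 a q = 6 a q$)
$\left(2246473 + 4447014\right) \left(1477052 + U{\left(-1171,-503 \right)}\right) = \left(2246473 + 4447014\right) \left(1477052 + 6 \left(-503\right) \left(-1171\right)\right) = 6693487 \left(1477052 + 3534078\right) = 6693487 \cdot 5011130 = 33541933510310$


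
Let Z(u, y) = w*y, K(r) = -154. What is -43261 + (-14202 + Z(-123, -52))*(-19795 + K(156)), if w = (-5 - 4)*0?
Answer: 283272437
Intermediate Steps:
w = 0 (w = -9*0 = 0)
Z(u, y) = 0 (Z(u, y) = 0*y = 0)
-43261 + (-14202 + Z(-123, -52))*(-19795 + K(156)) = -43261 + (-14202 + 0)*(-19795 - 154) = -43261 - 14202*(-19949) = -43261 + 283315698 = 283272437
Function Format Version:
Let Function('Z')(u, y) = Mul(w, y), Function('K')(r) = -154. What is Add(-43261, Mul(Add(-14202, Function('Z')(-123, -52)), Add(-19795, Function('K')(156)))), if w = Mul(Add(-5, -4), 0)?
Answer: 283272437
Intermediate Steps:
w = 0 (w = Mul(-9, 0) = 0)
Function('Z')(u, y) = 0 (Function('Z')(u, y) = Mul(0, y) = 0)
Add(-43261, Mul(Add(-14202, Function('Z')(-123, -52)), Add(-19795, Function('K')(156)))) = Add(-43261, Mul(Add(-14202, 0), Add(-19795, -154))) = Add(-43261, Mul(-14202, -19949)) = Add(-43261, 283315698) = 283272437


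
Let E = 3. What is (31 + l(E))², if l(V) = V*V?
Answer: 1600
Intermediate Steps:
l(V) = V²
(31 + l(E))² = (31 + 3²)² = (31 + 9)² = 40² = 1600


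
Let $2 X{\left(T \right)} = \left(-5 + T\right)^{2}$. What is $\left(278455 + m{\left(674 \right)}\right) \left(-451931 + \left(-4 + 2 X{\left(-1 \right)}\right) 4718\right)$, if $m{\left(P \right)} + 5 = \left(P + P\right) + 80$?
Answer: $-84230683490$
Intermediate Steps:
$m{\left(P \right)} = 75 + 2 P$ ($m{\left(P \right)} = -5 + \left(\left(P + P\right) + 80\right) = -5 + \left(2 P + 80\right) = -5 + \left(80 + 2 P\right) = 75 + 2 P$)
$X{\left(T \right)} = \frac{\left(-5 + T\right)^{2}}{2}$
$\left(278455 + m{\left(674 \right)}\right) \left(-451931 + \left(-4 + 2 X{\left(-1 \right)}\right) 4718\right) = \left(278455 + \left(75 + 2 \cdot 674\right)\right) \left(-451931 + \left(-4 + 2 \frac{\left(-5 - 1\right)^{2}}{2}\right) 4718\right) = \left(278455 + \left(75 + 1348\right)\right) \left(-451931 + \left(-4 + 2 \frac{\left(-6\right)^{2}}{2}\right) 4718\right) = \left(278455 + 1423\right) \left(-451931 + \left(-4 + 2 \cdot \frac{1}{2} \cdot 36\right) 4718\right) = 279878 \left(-451931 + \left(-4 + 2 \cdot 18\right) 4718\right) = 279878 \left(-451931 + \left(-4 + 36\right) 4718\right) = 279878 \left(-451931 + 32 \cdot 4718\right) = 279878 \left(-451931 + 150976\right) = 279878 \left(-300955\right) = -84230683490$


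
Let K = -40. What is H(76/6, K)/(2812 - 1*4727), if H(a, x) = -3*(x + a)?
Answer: -82/1915 ≈ -0.042820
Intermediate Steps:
H(a, x) = -3*a - 3*x (H(a, x) = -3*(a + x) = -3*a - 3*x)
H(76/6, K)/(2812 - 1*4727) = (-228/6 - 3*(-40))/(2812 - 1*4727) = (-228/6 + 120)/(2812 - 4727) = (-3*38/3 + 120)/(-1915) = (-38 + 120)*(-1/1915) = 82*(-1/1915) = -82/1915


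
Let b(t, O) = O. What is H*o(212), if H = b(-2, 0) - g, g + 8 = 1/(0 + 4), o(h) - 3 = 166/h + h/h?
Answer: 15717/424 ≈ 37.068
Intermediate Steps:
o(h) = 4 + 166/h (o(h) = 3 + (166/h + h/h) = 3 + (166/h + 1) = 3 + (1 + 166/h) = 4 + 166/h)
g = -31/4 (g = -8 + 1/(0 + 4) = -8 + 1/4 = -31/4 ≈ -7.7500)
H = 31/4 (H = 0 - 1*(-31/4) = 0 + 31/4 = 31/4 ≈ 7.7500)
H*o(212) = 31*(4 + 166/212)/4 = 31*(4 + 166*(1/212))/4 = 31*(4 + 83/106)/4 = (31/4)*(507/106) = 15717/424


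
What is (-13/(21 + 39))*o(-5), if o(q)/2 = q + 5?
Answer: 0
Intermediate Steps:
o(q) = 10 + 2*q (o(q) = 2*(q + 5) = 2*(5 + q) = 10 + 2*q)
(-13/(21 + 39))*o(-5) = (-13/(21 + 39))*(10 + 2*(-5)) = (-13/60)*(10 - 10) = ((1/60)*(-13))*0 = -13/60*0 = 0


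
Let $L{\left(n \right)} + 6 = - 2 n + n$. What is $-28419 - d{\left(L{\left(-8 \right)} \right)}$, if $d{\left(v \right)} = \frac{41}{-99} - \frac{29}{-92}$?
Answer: $- \frac{258839351}{9108} \approx -28419.0$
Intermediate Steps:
$L{\left(n \right)} = -6 - n$ ($L{\left(n \right)} = -6 + \left(- 2 n + n\right) = -6 - n$)
$d{\left(v \right)} = - \frac{901}{9108}$ ($d{\left(v \right)} = 41 \left(- \frac{1}{99}\right) - - \frac{29}{92} = - \frac{41}{99} + \frac{29}{92} = - \frac{901}{9108}$)
$-28419 - d{\left(L{\left(-8 \right)} \right)} = -28419 - - \frac{901}{9108} = -28419 + \frac{901}{9108} = - \frac{258839351}{9108}$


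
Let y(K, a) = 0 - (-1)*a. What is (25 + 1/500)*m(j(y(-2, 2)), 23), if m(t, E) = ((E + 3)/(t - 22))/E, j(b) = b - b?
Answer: -162513/126500 ≈ -1.2847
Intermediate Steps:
y(K, a) = a (y(K, a) = 0 + a = a)
j(b) = 0
m(t, E) = (3 + E)/(E*(-22 + t)) (m(t, E) = ((3 + E)/(-22 + t))/E = (3 + E)/(E*(-22 + t)))
(25 + 1/500)*m(j(y(-2, 2)), 23) = (25 + 1/500)*((3 + 23)/(23*(-22 + 0))) = (25 + 1/500)*((1/23)*26/(-22)) = 12501*((1/23)*(-1/22)*26)/500 = (12501/500)*(-13/253) = -162513/126500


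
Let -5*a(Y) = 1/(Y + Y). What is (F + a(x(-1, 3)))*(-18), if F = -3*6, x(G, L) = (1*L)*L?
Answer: 1621/5 ≈ 324.20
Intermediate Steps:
x(G, L) = L² (x(G, L) = L*L = L²)
a(Y) = -1/(10*Y) (a(Y) = -1/(5*(Y + Y)) = -1/(2*Y)/5 = -1/(10*Y))
F = -18
(F + a(x(-1, 3)))*(-18) = (-18 - 1/(10*(3²)))*(-18) = (-18 - ⅒/9)*(-18) = (-18 - ⅒*⅑)*(-18) = (-18 - 1/90)*(-18) = -1621/90*(-18) = 1621/5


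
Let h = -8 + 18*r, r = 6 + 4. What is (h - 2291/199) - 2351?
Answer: -435912/199 ≈ -2190.5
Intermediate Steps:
r = 10
h = 172 (h = -8 + 18*10 = -8 + 180 = 172)
(h - 2291/199) - 2351 = (172 - 2291/199) - 2351 = 31937/199 - 2351 = -435912/199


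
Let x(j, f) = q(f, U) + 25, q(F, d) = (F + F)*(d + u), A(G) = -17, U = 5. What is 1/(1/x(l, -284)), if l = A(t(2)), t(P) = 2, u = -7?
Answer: 1161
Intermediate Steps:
l = -17
q(F, d) = 2*F*(-7 + d) (q(F, d) = (F + F)*(d - 7) = (2*F)*(-7 + d) = 2*F*(-7 + d))
x(j, f) = 25 - 4*f (x(j, f) = 2*f*(-7 + 5) + 25 = 2*f*(-2) + 25 = -4*f + 25 = 25 - 4*f)
1/(1/x(l, -284)) = 1/(1/(25 - 4*(-284))) = 1/(1/(25 + 1136)) = 1/(1/1161) = 1161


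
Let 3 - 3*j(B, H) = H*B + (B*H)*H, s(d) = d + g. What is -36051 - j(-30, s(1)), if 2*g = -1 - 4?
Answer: -72119/2 ≈ -36060.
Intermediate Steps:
g = -5/2 (g = (-1 - 4)/2 = (½)*(-5) = -5/2 ≈ -2.5000)
s(d) = -5/2 + d (s(d) = d - 5/2 = -5/2 + d)
j(B, H) = 1 - B*H/3 - B*H²/3 (j(B, H) = 1 - (H*B + (B*H)*H)/3 = 1 - (B*H + B*H²)/3 = 1 + (-B*H/3 - B*H²/3) = 1 - B*H/3 - B*H²/3)
-36051 - j(-30, s(1)) = -36051 - (1 - ⅓*(-30)*(-5/2 + 1) - ⅓*(-30)*(-5/2 + 1)²) = -36051 - (1 - ⅓*(-30)*(-3/2) - ⅓*(-30)*(-3/2)²) = -36051 - (1 - 15 - ⅓*(-30)*9/4) = -36051 - (1 - 15 + 45/2) = -36051 - 1*17/2 = -36051 - 17/2 = -72119/2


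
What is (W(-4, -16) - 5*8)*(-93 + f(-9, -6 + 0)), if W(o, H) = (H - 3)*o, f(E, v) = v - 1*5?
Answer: -3744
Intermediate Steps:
f(E, v) = -5 + v (f(E, v) = v - 5 = -5 + v)
W(o, H) = o*(-3 + H) (W(o, H) = (-3 + H)*o = o*(-3 + H))
(W(-4, -16) - 5*8)*(-93 + f(-9, -6 + 0)) = (-4*(-3 - 16) - 5*8)*(-93 + (-5 + (-6 + 0))) = (-4*(-19) - 40)*(-93 + (-5 - 6)) = (76 - 40)*(-93 - 11) = 36*(-104) = -3744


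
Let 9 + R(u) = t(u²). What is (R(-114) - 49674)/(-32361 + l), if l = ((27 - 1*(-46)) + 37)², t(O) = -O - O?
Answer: 75675/20261 ≈ 3.7350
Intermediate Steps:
t(O) = -2*O
R(u) = -9 - 2*u²
l = 12100 (l = ((27 + 46) + 37)² = (73 + 37)² = 110² = 12100)
(R(-114) - 49674)/(-32361 + l) = ((-9 - 2*(-114)²) - 49674)/(-32361 + 12100) = ((-9 - 2*12996) - 49674)/(-20261) = ((-9 - 25992) - 49674)*(-1/20261) = (-26001 - 49674)*(-1/20261) = -75675*(-1/20261) = 75675/20261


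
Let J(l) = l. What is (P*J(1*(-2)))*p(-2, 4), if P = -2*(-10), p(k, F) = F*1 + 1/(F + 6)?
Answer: -164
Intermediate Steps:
p(k, F) = F + 1/(6 + F)
P = 20
(P*J(1*(-2)))*p(-2, 4) = (20*(1*(-2)))*((1 + 4² + 6*4)/(6 + 4)) = (20*(-2))*((1 + 16 + 24)/10) = -4*41 = -40*41/10 = -164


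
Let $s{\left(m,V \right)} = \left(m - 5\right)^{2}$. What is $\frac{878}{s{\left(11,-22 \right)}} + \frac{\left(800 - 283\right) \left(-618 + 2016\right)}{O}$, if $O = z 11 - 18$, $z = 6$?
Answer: $\frac{1085905}{72} \approx 15082.0$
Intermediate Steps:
$s{\left(m,V \right)} = \left(-5 + m\right)^{2}$
$O = 48$ ($O = 6 \cdot 11 - 18 = 66 - 18 = 48$)
$\frac{878}{s{\left(11,-22 \right)}} + \frac{\left(800 - 283\right) \left(-618 + 2016\right)}{O} = \frac{878}{\left(-5 + 11\right)^{2}} + \frac{\left(800 - 283\right) \left(-618 + 2016\right)}{48} = \frac{878}{6^{2}} + 517 \cdot 1398 \cdot \frac{1}{48} = \frac{878}{36} + 722766 \cdot \frac{1}{48} = 878 \cdot \frac{1}{36} + \frac{120461}{8} = \frac{439}{18} + \frac{120461}{8} = \frac{1085905}{72}$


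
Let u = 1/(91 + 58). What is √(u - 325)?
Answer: 2*I*√1803794/149 ≈ 18.028*I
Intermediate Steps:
u = 1/149 ≈ 0.0067114
√(u - 325) = √(1/149 - 325) = √(-48424/149) = 2*I*√1803794/149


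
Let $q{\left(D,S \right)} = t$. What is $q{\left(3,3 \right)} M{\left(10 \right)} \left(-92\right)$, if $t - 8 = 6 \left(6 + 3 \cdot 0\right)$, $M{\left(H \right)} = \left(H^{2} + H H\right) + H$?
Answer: $-850080$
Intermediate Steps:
$M{\left(H \right)} = H + 2 H^{2}$ ($M{\left(H \right)} = \left(H^{2} + H^{2}\right) + H = 2 H^{2} + H = H + 2 H^{2}$)
$t = 44$ ($t = 8 + 6 \left(6 + 3 \cdot 0\right) = 8 + 6 \left(6 + 0\right) = 8 + 6 \cdot 6 = 8 + 36 = 44$)
$q{\left(D,S \right)} = 44$
$q{\left(3,3 \right)} M{\left(10 \right)} \left(-92\right) = 44 \cdot 10 \left(1 + 2 \cdot 10\right) \left(-92\right) = 44 \cdot 10 \left(1 + 20\right) \left(-92\right) = 44 \cdot 10 \cdot 21 \left(-92\right) = 44 \cdot 210 \left(-92\right) = 9240 \left(-92\right) = -850080$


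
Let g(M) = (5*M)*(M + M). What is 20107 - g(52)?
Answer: -6933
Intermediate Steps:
g(M) = 10*M**2 (g(M) = (5*M)*(2*M) = 10*M**2)
20107 - g(52) = 20107 - 10*52**2 = 20107 - 10*2704 = 20107 - 1*27040 = 20107 - 27040 = -6933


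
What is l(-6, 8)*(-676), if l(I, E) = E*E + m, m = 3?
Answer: -45292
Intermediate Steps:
l(I, E) = 3 + E² (l(I, E) = E*E + 3 = E² + 3 = 3 + E²)
l(-6, 8)*(-676) = (3 + 8²)*(-676) = (3 + 64)*(-676) = 67*(-676) = -45292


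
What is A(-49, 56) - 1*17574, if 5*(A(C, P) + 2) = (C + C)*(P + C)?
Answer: -88566/5 ≈ -17713.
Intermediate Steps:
A(C, P) = -2 + 2*C*(C + P)/5 (A(C, P) = -2 + ((C + C)*(P + C))/5 = -2 + ((2*C)*(C + P))/5 = -2 + (2*C*(C + P))/5 = -2 + 2*C*(C + P)/5)
A(-49, 56) - 1*17574 = (-2 + (⅖)*(-49)² + (⅖)*(-49)*56) - 1*17574 = (-2 + (⅖)*2401 - 5488/5) - 17574 = (-2 + 4802/5 - 5488/5) - 17574 = -696/5 - 17574 = -88566/5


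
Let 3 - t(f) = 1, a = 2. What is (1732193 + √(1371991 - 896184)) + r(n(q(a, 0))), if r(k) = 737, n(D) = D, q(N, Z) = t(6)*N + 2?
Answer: 1732930 + √475807 ≈ 1.7336e+6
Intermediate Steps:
t(f) = 2 (t(f) = 3 - 1*1 = 3 - 1 = 2)
q(N, Z) = 2 + 2*N (q(N, Z) = 2*N + 2 = 2 + 2*N)
(1732193 + √(1371991 - 896184)) + r(n(q(a, 0))) = (1732193 + √(1371991 - 896184)) + 737 = (1732193 + √475807) + 737 = 1732930 + √475807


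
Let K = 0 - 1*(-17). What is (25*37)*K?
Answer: 15725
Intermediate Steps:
K = 17 (K = 0 + 17 = 17)
(25*37)*K = (25*37)*17 = 925*17 = 15725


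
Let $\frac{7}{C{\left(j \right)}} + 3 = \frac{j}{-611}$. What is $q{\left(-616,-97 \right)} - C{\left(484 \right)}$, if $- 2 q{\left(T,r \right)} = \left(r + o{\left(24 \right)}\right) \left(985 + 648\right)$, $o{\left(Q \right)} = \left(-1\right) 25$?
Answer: $\frac{32972514}{331} \approx 99615.0$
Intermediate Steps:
$o{\left(Q \right)} = -25$
$q{\left(T,r \right)} = \frac{40825}{2} - \frac{1633 r}{2}$ ($q{\left(T,r \right)} = - \frac{\left(r - 25\right) \left(985 + 648\right)}{2} = - \frac{\left(-25 + r\right) 1633}{2} = - \frac{-40825 + 1633 r}{2} = \frac{40825}{2} - \frac{1633 r}{2}$)
$C{\left(j \right)} = \frac{7}{-3 - \frac{j}{611}}$ ($C{\left(j \right)} = \frac{7}{-3 + \frac{j}{-611}} = \frac{7}{-3 + j \left(- \frac{1}{611}\right)} = \frac{7}{-3 - \frac{j}{611}}$)
$q{\left(-616,-97 \right)} - C{\left(484 \right)} = \left(\frac{40825}{2} - - \frac{158401}{2}\right) - - \frac{4277}{1833 + 484} = \left(\frac{40825}{2} + \frac{158401}{2}\right) - - \frac{4277}{2317} = 99613 - \left(-4277\right) \frac{1}{2317} = 99613 - - \frac{611}{331} = 99613 + \frac{611}{331} = \frac{32972514}{331}$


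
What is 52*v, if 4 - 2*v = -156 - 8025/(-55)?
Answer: 4030/11 ≈ 366.36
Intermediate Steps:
v = 155/22 (v = 2 - (-156 - 8025/(-55))/2 = 2 - (-156 - 8025*(-1)/55)/2 = 2 - (-156 - 107*(-15/11))/2 = 2 - (-156 + 1605/11)/2 = 2 - ½*(-111/11) = 2 + 111/22 = 155/22 ≈ 7.0455)
52*v = 52*(155/22) = 4030/11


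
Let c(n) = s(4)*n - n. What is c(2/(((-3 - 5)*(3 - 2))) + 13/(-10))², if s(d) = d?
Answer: 8649/400 ≈ 21.622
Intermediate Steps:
c(n) = 3*n (c(n) = 4*n - n = 3*n)
c(2/(((-3 - 5)*(3 - 2))) + 13/(-10))² = (3*(2/(((-3 - 5)*(3 - 2))) + 13/(-10)))² = (3*(2/((-8*1)) + 13*(-⅒)))² = (3*(2/(-8) - 13/10))² = (3*(2*(-⅛) - 13/10))² = (3*(-¼ - 13/10))² = (3*(-31/20))² = (-93/20)² = 8649/400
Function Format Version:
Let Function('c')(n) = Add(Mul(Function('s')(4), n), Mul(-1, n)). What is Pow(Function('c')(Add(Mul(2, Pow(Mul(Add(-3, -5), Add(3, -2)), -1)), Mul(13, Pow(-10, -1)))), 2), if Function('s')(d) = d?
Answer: Rational(8649, 400) ≈ 21.622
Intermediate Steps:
Function('c')(n) = Mul(3, n) (Function('c')(n) = Add(Mul(4, n), Mul(-1, n)) = Mul(3, n))
Pow(Function('c')(Add(Mul(2, Pow(Mul(Add(-3, -5), Add(3, -2)), -1)), Mul(13, Pow(-10, -1)))), 2) = Pow(Mul(3, Add(Mul(2, Pow(Mul(Add(-3, -5), Add(3, -2)), -1)), Mul(13, Pow(-10, -1)))), 2) = Pow(Mul(3, Add(Mul(2, Pow(Mul(-8, 1), -1)), Mul(13, Rational(-1, 10)))), 2) = Pow(Mul(3, Add(Mul(2, Pow(-8, -1)), Rational(-13, 10))), 2) = Pow(Mul(3, Add(Mul(2, Rational(-1, 8)), Rational(-13, 10))), 2) = Pow(Mul(3, Add(Rational(-1, 4), Rational(-13, 10))), 2) = Pow(Mul(3, Rational(-31, 20)), 2) = Pow(Rational(-93, 20), 2) = Rational(8649, 400)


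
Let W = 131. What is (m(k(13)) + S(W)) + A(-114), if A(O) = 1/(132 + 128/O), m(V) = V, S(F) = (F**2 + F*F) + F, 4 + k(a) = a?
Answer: 257086577/7460 ≈ 34462.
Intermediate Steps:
k(a) = -4 + a
S(F) = F + 2*F**2 (S(F) = (F**2 + F**2) + F = 2*F**2 + F = F + 2*F**2)
(m(k(13)) + S(W)) + A(-114) = ((-4 + 13) + 131*(1 + 2*131)) + (1/4)*(-114)/(32 + 33*(-114)) = (9 + 131*(1 + 262)) + (1/4)*(-114)/(32 - 3762) = (9 + 131*263) + (1/4)*(-114)/(-3730) = (9 + 34453) + (1/4)*(-114)*(-1/3730) = 34462 + 57/7460 = 257086577/7460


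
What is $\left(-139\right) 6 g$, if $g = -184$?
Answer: $153456$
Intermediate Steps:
$\left(-139\right) 6 g = \left(-139\right) 6 \left(-184\right) = \left(-834\right) \left(-184\right) = 153456$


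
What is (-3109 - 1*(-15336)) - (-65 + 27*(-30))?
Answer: 13102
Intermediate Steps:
(-3109 - 1*(-15336)) - (-65 + 27*(-30)) = (-3109 + 15336) - (-65 - 810) = 12227 - 1*(-875) = 12227 + 875 = 13102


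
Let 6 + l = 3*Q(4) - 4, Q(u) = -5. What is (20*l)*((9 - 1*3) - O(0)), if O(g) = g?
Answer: -3000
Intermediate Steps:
l = -25 (l = -6 + (3*(-5) - 4) = -6 + (-15 - 4) = -6 - 19 = -25)
(20*l)*((9 - 1*3) - O(0)) = (20*(-25))*((9 - 1*3) - 1*0) = -500*((9 - 3) + 0) = -500*(6 + 0) = -500*6 = -3000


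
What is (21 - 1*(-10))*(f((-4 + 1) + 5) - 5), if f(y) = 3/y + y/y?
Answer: -155/2 ≈ -77.500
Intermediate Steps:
f(y) = 1 + 3/y (f(y) = 3/y + 1 = 1 + 3/y)
(21 - 1*(-10))*(f((-4 + 1) + 5) - 5) = (21 - 1*(-10))*((3 + ((-4 + 1) + 5))/((-4 + 1) + 5) - 5) = (21 + 10)*((3 + (-3 + 5))/(-3 + 5) - 5) = 31*((3 + 2)/2 - 5) = 31*((½)*5 - 5) = 31*(5/2 - 5) = 31*(-5/2) = -155/2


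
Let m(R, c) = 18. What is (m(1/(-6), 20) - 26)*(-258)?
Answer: 2064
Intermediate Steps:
(m(1/(-6), 20) - 26)*(-258) = (18 - 26)*(-258) = -8*(-258) = 2064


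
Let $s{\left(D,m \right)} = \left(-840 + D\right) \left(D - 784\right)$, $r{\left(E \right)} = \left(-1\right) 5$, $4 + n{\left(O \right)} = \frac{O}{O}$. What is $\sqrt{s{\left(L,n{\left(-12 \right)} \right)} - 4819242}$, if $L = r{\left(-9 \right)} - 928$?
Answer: $i \sqrt{1775001} \approx 1332.3 i$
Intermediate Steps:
$n{\left(O \right)} = -3$ ($n{\left(O \right)} = -4 + \frac{O}{O} = -4 + 1 = -3$)
$r{\left(E \right)} = -5$
$L = -933$ ($L = -5 - 928 = -933$)
$s{\left(D,m \right)} = \left(-840 + D\right) \left(-784 + D\right)$
$\sqrt{s{\left(L,n{\left(-12 \right)} \right)} - 4819242} = \sqrt{\left(658560 + \left(-933\right)^{2} - -1515192\right) - 4819242} = \sqrt{\left(658560 + 870489 + 1515192\right) - 4819242} = \sqrt{3044241 - 4819242} = \sqrt{-1775001} = i \sqrt{1775001}$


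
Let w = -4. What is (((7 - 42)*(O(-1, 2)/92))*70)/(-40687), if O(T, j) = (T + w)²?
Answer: 30625/1871602 ≈ 0.016363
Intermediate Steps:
O(T, j) = (-4 + T)² (O(T, j) = (T - 4)² = (-4 + T)²)
(((7 - 42)*(O(-1, 2)/92))*70)/(-40687) = (((7 - 42)*((-4 - 1)²/92))*70)/(-40687) = (-35*(-5)²/92*70)*(-1/40687) = (-875/92*70)*(-1/40687) = (-35*25/92*70)*(-1/40687) = -875/92*70*(-1/40687) = -30625/46*(-1/40687) = 30625/1871602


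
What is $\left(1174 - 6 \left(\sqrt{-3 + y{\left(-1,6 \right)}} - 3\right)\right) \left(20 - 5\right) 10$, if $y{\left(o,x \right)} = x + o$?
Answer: $178800 - 900 \sqrt{2} \approx 1.7753 \cdot 10^{5}$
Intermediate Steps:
$y{\left(o,x \right)} = o + x$
$\left(1174 - 6 \left(\sqrt{-3 + y{\left(-1,6 \right)}} - 3\right)\right) \left(20 - 5\right) 10 = \left(1174 - 6 \left(\sqrt{-3 + \left(-1 + 6\right)} - 3\right)\right) \left(20 - 5\right) 10 = \left(1174 - 6 \left(\sqrt{-3 + 5} - 3\right)\right) 15 \cdot 10 = \left(1174 - 6 \left(\sqrt{2} - 3\right)\right) 150 = \left(1174 - 6 \left(-3 + \sqrt{2}\right)\right) 150 = \left(1174 + \left(18 - 6 \sqrt{2}\right)\right) 150 = \left(1192 - 6 \sqrt{2}\right) 150 = 178800 - 900 \sqrt{2}$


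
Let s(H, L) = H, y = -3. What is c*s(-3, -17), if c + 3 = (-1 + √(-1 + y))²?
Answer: 18 + 12*I ≈ 18.0 + 12.0*I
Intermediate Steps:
c = -3 + (-1 + 2*I)² (c = -3 + (-1 + √(-1 - 3))² = -3 + (-1 + √(-4))² = -3 + (-1 + 2*I)² ≈ -6.0 - 4.0*I)
c*s(-3, -17) = (-6 - 4*I)*(-3) = 18 + 12*I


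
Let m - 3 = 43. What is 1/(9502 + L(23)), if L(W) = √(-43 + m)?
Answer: 9502/90288001 - √3/90288001 ≈ 0.00010522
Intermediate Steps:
m = 46 (m = 3 + 43 = 46)
L(W) = √3 (L(W) = √(-43 + 46) = √3)
1/(9502 + L(23)) = 1/(9502 + √3)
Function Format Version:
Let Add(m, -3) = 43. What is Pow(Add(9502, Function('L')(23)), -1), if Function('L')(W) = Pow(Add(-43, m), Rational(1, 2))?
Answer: Add(Rational(9502, 90288001), Mul(Rational(-1, 90288001), Pow(3, Rational(1, 2)))) ≈ 0.00010522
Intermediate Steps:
m = 46 (m = Add(3, 43) = 46)
Function('L')(W) = Pow(3, Rational(1, 2)) (Function('L')(W) = Pow(Add(-43, 46), Rational(1, 2)) = Pow(3, Rational(1, 2)))
Pow(Add(9502, Function('L')(23)), -1) = Pow(Add(9502, Pow(3, Rational(1, 2))), -1)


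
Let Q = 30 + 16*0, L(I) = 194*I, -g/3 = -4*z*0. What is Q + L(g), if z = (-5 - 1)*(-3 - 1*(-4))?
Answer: 30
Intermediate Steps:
z = -6 (z = -6*(-3 + 4) = -6*1 = -6)
g = 0 (g = -3*(-4*(-6))*0 = -3*(-2*(-12))*0 = -72*0 = -3*0 = 0)
Q = 30 (Q = 30 + 0 = 30)
Q + L(g) = 30 + 194*0 = 30 + 0 = 30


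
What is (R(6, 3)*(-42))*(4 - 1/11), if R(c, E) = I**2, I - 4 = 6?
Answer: -180600/11 ≈ -16418.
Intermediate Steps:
I = 10 (I = 4 + 6 = 10)
R(c, E) = 100 (R(c, E) = 10**2 = 100)
(R(6, 3)*(-42))*(4 - 1/11) = (100*(-42))*(4 - 1/11) = -4200*(4 - 1*1/11) = -4200*(4 - 1/11) = -4200*43/11 = -180600/11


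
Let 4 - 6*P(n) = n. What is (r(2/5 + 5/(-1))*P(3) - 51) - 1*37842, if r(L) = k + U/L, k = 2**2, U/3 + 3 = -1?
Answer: -2614541/69 ≈ -37892.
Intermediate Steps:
U = -12 (U = -9 + 3*(-1) = -9 - 3 = -12)
P(n) = 2/3 - n/6
k = 4
r(L) = 4 - 12/L
(r(2/5 + 5/(-1))*P(3) - 51) - 1*37842 = ((4 - 12/(2/5 + 5/(-1)))*(2/3 - 1/6*3) - 51) - 1*37842 = ((4 - 12/(2*(1/5) + 5*(-1)))*(2/3 - 1/2) - 51) - 37842 = ((4 - 12/(2/5 - 5))*(1/6) - 51) - 37842 = ((4 - 12/(-23/5))*(1/6) - 51) - 37842 = ((4 - 12*(-5/23))*(1/6) - 51) - 37842 = ((4 + 60/23)*(1/6) - 51) - 37842 = ((152/23)*(1/6) - 51) - 37842 = (76/69 - 51) - 37842 = -3443/69 - 37842 = -2614541/69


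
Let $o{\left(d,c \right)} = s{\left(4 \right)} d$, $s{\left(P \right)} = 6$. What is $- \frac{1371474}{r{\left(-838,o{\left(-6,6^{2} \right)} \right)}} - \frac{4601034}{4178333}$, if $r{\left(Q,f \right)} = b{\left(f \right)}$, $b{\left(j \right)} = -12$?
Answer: $\frac{955069976739}{8356666} \approx 1.1429 \cdot 10^{5}$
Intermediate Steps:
$o{\left(d,c \right)} = 6 d$
$r{\left(Q,f \right)} = -12$
$- \frac{1371474}{r{\left(-838,o{\left(-6,6^{2} \right)} \right)}} - \frac{4601034}{4178333} = - \frac{1371474}{-12} - \frac{4601034}{4178333} = \left(-1371474\right) \left(- \frac{1}{12}\right) - \frac{4601034}{4178333} = \frac{228579}{2} - \frac{4601034}{4178333} = \frac{955069976739}{8356666}$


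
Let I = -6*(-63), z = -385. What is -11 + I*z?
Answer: -145541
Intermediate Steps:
I = 378
-11 + I*z = -11 + 378*(-385) = -11 - 145530 = -145541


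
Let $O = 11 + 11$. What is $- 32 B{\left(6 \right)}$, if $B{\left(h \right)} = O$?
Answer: $-704$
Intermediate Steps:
$O = 22$
$B{\left(h \right)} = 22$
$- 32 B{\left(6 \right)} = \left(-32\right) 22 = -704$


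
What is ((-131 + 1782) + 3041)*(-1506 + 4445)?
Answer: 13789788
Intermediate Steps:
((-131 + 1782) + 3041)*(-1506 + 4445) = (1651 + 3041)*2939 = 4692*2939 = 13789788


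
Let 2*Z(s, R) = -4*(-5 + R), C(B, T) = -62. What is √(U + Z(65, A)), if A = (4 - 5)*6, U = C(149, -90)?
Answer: 2*I*√10 ≈ 6.3246*I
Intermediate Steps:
U = -62
A = -6 (A = -1*6 = -6)
Z(s, R) = 10 - 2*R (Z(s, R) = (-4*(-5 + R))/2 = (20 - 4*R)/2 = 10 - 2*R)
√(U + Z(65, A)) = √(-62 + (10 - 2*(-6))) = √(-62 + (10 + 12)) = √(-62 + 22) = √(-40) = 2*I*√10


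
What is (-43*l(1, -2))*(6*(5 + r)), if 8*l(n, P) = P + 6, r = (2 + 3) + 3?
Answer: -1677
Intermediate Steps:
r = 8 (r = 5 + 3 = 8)
l(n, P) = ¾ + P/8 (l(n, P) = (P + 6)/8 = (6 + P)/8 = ¾ + P/8)
(-43*l(1, -2))*(6*(5 + r)) = (-43*(¾ + (⅛)*(-2)))*(6*(5 + 8)) = (-43*(¾ - ¼))*(6*13) = -43*½*78 = -43/2*78 = -1677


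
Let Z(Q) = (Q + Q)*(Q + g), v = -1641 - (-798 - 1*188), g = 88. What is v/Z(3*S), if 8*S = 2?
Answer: -1048/213 ≈ -4.9202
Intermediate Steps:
S = ¼ (S = (⅛)*2 = ¼ ≈ 0.25000)
v = -655 (v = -1641 - (-798 - 188) = -1641 - 1*(-986) = -1641 + 986 = -655)
Z(Q) = 2*Q*(88 + Q) (Z(Q) = (Q + Q)*(Q + 88) = (2*Q)*(88 + Q) = 2*Q*(88 + Q))
v/Z(3*S) = -655*2/(3*(88 + 3*(¼))) = -655*2/(3*(88 + ¾)) = -655/(2*(¾)*(355/4)) = -655/1065/8 = -655*8/1065 = -1048/213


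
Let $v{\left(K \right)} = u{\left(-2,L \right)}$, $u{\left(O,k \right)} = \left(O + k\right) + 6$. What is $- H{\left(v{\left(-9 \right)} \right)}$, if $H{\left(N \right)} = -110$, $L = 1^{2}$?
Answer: $110$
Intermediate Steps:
$L = 1$
$u{\left(O,k \right)} = 6 + O + k$
$v{\left(K \right)} = 5$ ($v{\left(K \right)} = 6 - 2 + 1 = 5$)
$- H{\left(v{\left(-9 \right)} \right)} = \left(-1\right) \left(-110\right) = 110$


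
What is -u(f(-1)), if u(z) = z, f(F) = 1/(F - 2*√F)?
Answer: ⅕ - 2*I/5 ≈ 0.2 - 0.4*I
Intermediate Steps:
-u(f(-1)) = -1/(-1 - 2*I) = -(-1 + 2*I)/5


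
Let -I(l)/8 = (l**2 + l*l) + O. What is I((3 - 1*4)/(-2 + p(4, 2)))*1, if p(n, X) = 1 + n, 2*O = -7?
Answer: 236/9 ≈ 26.222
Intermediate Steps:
O = -7/2 (O = (1/2)*(-7) = -7/2 ≈ -3.5000)
I(l) = 28 - 16*l**2 (I(l) = -8*((l**2 + l*l) - 7/2) = -8*((l**2 + l**2) - 7/2) = -8*(2*l**2 - 7/2) = -8*(-7/2 + 2*l**2) = 28 - 16*l**2)
I((3 - 1*4)/(-2 + p(4, 2)))*1 = (28 - 16*(3 - 1*4)**2/(-2 + (1 + 4))**2)*1 = (28 - 16*(3 - 4)**2/(-2 + 5)**2)*1 = (28 - 16*(-1/3)**2)*1 = (28 - 16*1/9)*1 = (28 - 16/9)*1 = (236/9)*1 = 236/9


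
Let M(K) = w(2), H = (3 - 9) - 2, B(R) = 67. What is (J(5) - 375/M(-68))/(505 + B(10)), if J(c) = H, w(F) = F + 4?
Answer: -141/1144 ≈ -0.12325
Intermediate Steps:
w(F) = 4 + F
H = -8 (H = -6 - 2 = -8)
J(c) = -8
M(K) = 6 (M(K) = 4 + 2 = 6)
(J(5) - 375/M(-68))/(505 + B(10)) = (-8 - 375/6)/(505 + 67) = (-8 - 375*⅙)/572 = (-8 - 125/2)*(1/572) = -141/2*1/572 = -141/1144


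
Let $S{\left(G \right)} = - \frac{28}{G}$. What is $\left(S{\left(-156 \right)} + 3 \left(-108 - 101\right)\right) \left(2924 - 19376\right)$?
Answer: $\frac{134061864}{13} \approx 1.0312 \cdot 10^{7}$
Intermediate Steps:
$\left(S{\left(-156 \right)} + 3 \left(-108 - 101\right)\right) \left(2924 - 19376\right) = \left(- \frac{28}{-156} + 3 \left(-108 - 101\right)\right) \left(2924 - 19376\right) = \left(\left(-28\right) \left(- \frac{1}{156}\right) + 3 \left(-209\right)\right) \left(-16452\right) = \left(\frac{7}{39} - 627\right) \left(-16452\right) = \left(- \frac{24446}{39}\right) \left(-16452\right) = \frac{134061864}{13}$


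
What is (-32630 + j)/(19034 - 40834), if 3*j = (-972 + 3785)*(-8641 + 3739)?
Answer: 578634/2725 ≈ 212.34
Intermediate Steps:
j = -4596442 (j = ((-972 + 3785)*(-8641 + 3739))/3 = (2813*(-4902))/3 = (⅓)*(-13789326) = -4596442)
(-32630 + j)/(19034 - 40834) = (-32630 - 4596442)/(19034 - 40834) = -4629072/(-21800) = -4629072*(-1/21800) = 578634/2725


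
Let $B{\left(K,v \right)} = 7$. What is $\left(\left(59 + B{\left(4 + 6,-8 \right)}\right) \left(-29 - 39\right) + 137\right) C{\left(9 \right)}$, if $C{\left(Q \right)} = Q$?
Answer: $-39159$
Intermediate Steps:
$\left(\left(59 + B{\left(4 + 6,-8 \right)}\right) \left(-29 - 39\right) + 137\right) C{\left(9 \right)} = \left(\left(59 + 7\right) \left(-29 - 39\right) + 137\right) 9 = \left(66 \left(-68\right) + 137\right) 9 = \left(-4488 + 137\right) 9 = \left(-4351\right) 9 = -39159$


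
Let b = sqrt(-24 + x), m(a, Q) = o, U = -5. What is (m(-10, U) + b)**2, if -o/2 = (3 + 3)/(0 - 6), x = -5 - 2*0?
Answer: (2 + I*sqrt(29))**2 ≈ -25.0 + 21.541*I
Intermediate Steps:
x = -5 (x = -5 + 0 = -5)
o = 2 (o = -2*(3 + 3)/(0 - 6) = -12/(-6) = -12*(-1)/6 = -2*(-1) = 2)
m(a, Q) = 2
b = I*sqrt(29) (b = sqrt(-24 - 5) = sqrt(-29) = I*sqrt(29) ≈ 5.3852*I)
(m(-10, U) + b)**2 = (2 + I*sqrt(29))**2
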